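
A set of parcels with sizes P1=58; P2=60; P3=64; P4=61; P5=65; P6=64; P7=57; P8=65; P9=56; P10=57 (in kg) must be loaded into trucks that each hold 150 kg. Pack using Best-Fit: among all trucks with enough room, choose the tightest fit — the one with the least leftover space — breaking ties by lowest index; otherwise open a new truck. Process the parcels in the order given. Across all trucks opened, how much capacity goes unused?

143

Put P1 (58 kg) in truck 1; 92 kg remain.
Put P2 (60 kg) in truck 1; 32 kg remain.
Put P3 (64 kg) in truck 2; 86 kg remain.
Put P4 (61 kg) in truck 2; 25 kg remain.
Put P5 (65 kg) in truck 3; 85 kg remain.
Put P6 (64 kg) in truck 3; 21 kg remain.
Put P7 (57 kg) in truck 4; 93 kg remain.
Put P8 (65 kg) in truck 4; 28 kg remain.
Put P9 (56 kg) in truck 5; 94 kg remain.
Put P10 (57 kg) in truck 5; 37 kg remain.
5 trucks × 150 kg = 750 kg; used 607 kg; unused 143 kg.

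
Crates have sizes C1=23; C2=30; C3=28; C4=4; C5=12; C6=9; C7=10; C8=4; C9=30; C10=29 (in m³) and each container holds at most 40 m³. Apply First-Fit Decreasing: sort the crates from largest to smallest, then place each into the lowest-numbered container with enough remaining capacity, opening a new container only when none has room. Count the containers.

Sorted descending: 30, 30, 29, 28, 23, 12, 10, 9, 4, 4.
30 m³ → container 1 (remaining 10 m³)
30 m³ → container 2 (remaining 10 m³)
29 m³ → container 3 (remaining 11 m³)
28 m³ → container 4 (remaining 12 m³)
23 m³ → container 5 (remaining 17 m³)
12 m³ → container 4 (remaining 0 m³)
10 m³ → container 1 (remaining 0 m³)
9 m³ → container 2 (remaining 1 m³)
4 m³ → container 3 (remaining 7 m³)
4 m³ → container 3 (remaining 3 m³)

5 containers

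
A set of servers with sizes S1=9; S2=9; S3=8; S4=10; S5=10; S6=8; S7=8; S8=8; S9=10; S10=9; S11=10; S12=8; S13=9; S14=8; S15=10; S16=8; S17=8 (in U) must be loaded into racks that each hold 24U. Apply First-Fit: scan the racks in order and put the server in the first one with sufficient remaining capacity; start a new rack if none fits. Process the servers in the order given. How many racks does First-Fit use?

8

Put S1 (9U) in rack 1; 15U remain.
Put S2 (9U) in rack 1; 6U remain.
Put S3 (8U) in rack 2; 16U remain.
Put S4 (10U) in rack 2; 6U remain.
Put S5 (10U) in rack 3; 14U remain.
Put S6 (8U) in rack 3; 6U remain.
Put S7 (8U) in rack 4; 16U remain.
Put S8 (8U) in rack 4; 8U remain.
Put S9 (10U) in rack 5; 14U remain.
Put S10 (9U) in rack 5; 5U remain.
Put S11 (10U) in rack 6; 14U remain.
Put S12 (8U) in rack 4; 0U remain.
Put S13 (9U) in rack 6; 5U remain.
Put S14 (8U) in rack 7; 16U remain.
Put S15 (10U) in rack 7; 6U remain.
Put S16 (8U) in rack 8; 16U remain.
Put S17 (8U) in rack 8; 8U remain.
Final racks: [9,9] [8,10] [10,8] [8,8,8] [10,9] [10,9] [8,10] [8,8].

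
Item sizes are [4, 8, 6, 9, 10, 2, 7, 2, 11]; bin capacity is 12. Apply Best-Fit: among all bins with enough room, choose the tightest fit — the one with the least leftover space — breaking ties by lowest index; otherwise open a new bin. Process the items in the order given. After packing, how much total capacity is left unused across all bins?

13

bin 1: place 4, 8 left
bin 1: place 8, 0 left
bin 2: place 6, 6 left
bin 3: place 9, 3 left
bin 4: place 10, 2 left
bin 4: place 2, 0 left
bin 5: place 7, 5 left
bin 3: place 2, 1 left
bin 6: place 11, 1 left
6 bins × 12 = 72; used 59; unused 13.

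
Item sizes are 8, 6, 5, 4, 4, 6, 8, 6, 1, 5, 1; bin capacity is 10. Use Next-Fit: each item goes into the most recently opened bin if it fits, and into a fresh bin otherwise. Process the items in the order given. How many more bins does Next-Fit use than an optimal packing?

Next-Fit: [8] [6] [5,4] [4,6] [8] [6,1] [5,1] → 7 bins.
Total size 54; any packing needs at least ⌈54/10⌉ = 6 bins.
An optimal packing achieves that bound: [8,1,1] [8] [6,4] [6,4] [6] [5,5] → 6 bins.
Excess: 7 − 6 = 1.

1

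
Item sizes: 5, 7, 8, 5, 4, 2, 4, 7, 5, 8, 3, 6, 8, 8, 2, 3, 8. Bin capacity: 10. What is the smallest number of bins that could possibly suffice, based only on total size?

Total size = 5 + 7 + 8 + 5 + 4 + 2 + 4 + 7 + 5 + 8 + 3 + 6 + 8 + 8 + 2 + 3 + 8 = 93.
⌈93 / 10⌉ = 10.

10 bins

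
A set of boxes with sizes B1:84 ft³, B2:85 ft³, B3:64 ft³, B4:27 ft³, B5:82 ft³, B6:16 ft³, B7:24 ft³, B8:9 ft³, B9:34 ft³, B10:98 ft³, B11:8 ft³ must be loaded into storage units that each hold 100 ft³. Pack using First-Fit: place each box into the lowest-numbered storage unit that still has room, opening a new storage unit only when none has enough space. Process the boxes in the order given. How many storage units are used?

storage unit 1: place B1 (84 ft³), 16 ft³ left
storage unit 2: place B2 (85 ft³), 15 ft³ left
storage unit 3: place B3 (64 ft³), 36 ft³ left
storage unit 3: place B4 (27 ft³), 9 ft³ left
storage unit 4: place B5 (82 ft³), 18 ft³ left
storage unit 1: place B6 (16 ft³), 0 ft³ left
storage unit 5: place B7 (24 ft³), 76 ft³ left
storage unit 2: place B8 (9 ft³), 6 ft³ left
storage unit 5: place B9 (34 ft³), 42 ft³ left
storage unit 6: place B10 (98 ft³), 2 ft³ left
storage unit 3: place B11 (8 ft³), 1 ft³ left

6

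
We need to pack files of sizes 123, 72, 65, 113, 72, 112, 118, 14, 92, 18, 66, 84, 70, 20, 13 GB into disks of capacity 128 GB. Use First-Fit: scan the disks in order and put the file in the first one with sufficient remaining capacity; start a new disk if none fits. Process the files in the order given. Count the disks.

disk 1: place 123 GB, 5 GB left
disk 2: place 72 GB, 56 GB left
disk 3: place 65 GB, 63 GB left
disk 4: place 113 GB, 15 GB left
disk 5: place 72 GB, 56 GB left
disk 6: place 112 GB, 16 GB left
disk 7: place 118 GB, 10 GB left
disk 2: place 14 GB, 42 GB left
disk 8: place 92 GB, 36 GB left
disk 2: place 18 GB, 24 GB left
disk 9: place 66 GB, 62 GB left
disk 10: place 84 GB, 44 GB left
disk 11: place 70 GB, 58 GB left
disk 2: place 20 GB, 4 GB left
disk 3: place 13 GB, 50 GB left
Final disks: [123] [72,14,18,20] [65,13] [113] [72] [112] [118] [92] [66] [84] [70].

11 disks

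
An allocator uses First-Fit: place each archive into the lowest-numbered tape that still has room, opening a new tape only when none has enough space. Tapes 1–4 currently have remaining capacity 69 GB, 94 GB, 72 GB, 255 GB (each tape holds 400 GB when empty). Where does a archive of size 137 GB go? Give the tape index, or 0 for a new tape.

Tapes with room: tape 4 (255 GB).
The first with room is tape 4.

4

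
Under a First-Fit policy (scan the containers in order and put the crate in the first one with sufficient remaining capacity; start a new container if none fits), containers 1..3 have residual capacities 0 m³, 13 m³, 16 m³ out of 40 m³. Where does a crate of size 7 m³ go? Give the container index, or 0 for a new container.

Containers with room: container 2 (13 m³), container 3 (16 m³).
The first with room is container 2.

2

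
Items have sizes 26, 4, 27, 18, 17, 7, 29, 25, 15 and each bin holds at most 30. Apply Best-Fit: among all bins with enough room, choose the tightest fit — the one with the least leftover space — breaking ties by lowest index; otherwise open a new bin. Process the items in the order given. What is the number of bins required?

7

Put 26 in bin 1; 4 remain.
Put 4 in bin 1; 0 remain.
Put 27 in bin 2; 3 remain.
Put 18 in bin 3; 12 remain.
Put 17 in bin 4; 13 remain.
Put 7 in bin 3; 5 remain.
Put 29 in bin 5; 1 remain.
Put 25 in bin 6; 5 remain.
Put 15 in bin 7; 15 remain.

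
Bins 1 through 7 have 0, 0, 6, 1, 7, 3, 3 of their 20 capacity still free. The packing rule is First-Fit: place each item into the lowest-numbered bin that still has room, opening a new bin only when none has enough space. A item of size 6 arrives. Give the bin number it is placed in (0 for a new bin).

Bins with room: bin 3 (6), bin 5 (7).
The first with room is bin 3.

3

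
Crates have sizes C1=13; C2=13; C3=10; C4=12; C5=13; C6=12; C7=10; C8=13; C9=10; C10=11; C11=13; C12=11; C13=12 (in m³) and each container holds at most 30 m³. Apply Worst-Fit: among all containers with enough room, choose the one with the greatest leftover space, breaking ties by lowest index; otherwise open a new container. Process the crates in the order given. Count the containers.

C1 (13 m³) → container 1 (remaining 17 m³)
C2 (13 m³) → container 1 (remaining 4 m³)
C3 (10 m³) → container 2 (remaining 20 m³)
C4 (12 m³) → container 2 (remaining 8 m³)
C5 (13 m³) → container 3 (remaining 17 m³)
C6 (12 m³) → container 3 (remaining 5 m³)
C7 (10 m³) → container 4 (remaining 20 m³)
C8 (13 m³) → container 4 (remaining 7 m³)
C9 (10 m³) → container 5 (remaining 20 m³)
C10 (11 m³) → container 5 (remaining 9 m³)
C11 (13 m³) → container 6 (remaining 17 m³)
C12 (11 m³) → container 6 (remaining 6 m³)
C13 (12 m³) → container 7 (remaining 18 m³)

7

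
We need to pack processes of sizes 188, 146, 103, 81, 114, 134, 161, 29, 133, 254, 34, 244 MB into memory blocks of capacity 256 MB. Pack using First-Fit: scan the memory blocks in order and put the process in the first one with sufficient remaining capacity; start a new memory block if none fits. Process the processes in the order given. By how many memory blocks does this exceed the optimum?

First-Fit: [188,29,34] [146,103] [81,114] [134] [161] [133] [254] [244] → 8 memory blocks.
Total size 1621 MB; any packing needs at least ⌈1621/256⌉ = 7 memory blocks.
An optimal packing achieves that bound: [254] [244] [188,34,29] [161,81] [146,103] [134,114] [133] → 7 memory blocks.
Excess: 8 − 7 = 1.

1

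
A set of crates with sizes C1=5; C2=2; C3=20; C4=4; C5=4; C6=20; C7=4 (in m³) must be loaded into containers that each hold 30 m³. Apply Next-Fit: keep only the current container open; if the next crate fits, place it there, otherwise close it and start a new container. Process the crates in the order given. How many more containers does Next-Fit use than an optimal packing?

1

Next-Fit: [5,2,20] [4,4,20] [4] → 3 containers.
Total size 59 m³; any packing needs at least ⌈59/30⌉ = 2 containers.
An optimal packing achieves that bound: [20,5,4] [20,4,4,2] → 2 containers.
Excess: 3 − 2 = 1.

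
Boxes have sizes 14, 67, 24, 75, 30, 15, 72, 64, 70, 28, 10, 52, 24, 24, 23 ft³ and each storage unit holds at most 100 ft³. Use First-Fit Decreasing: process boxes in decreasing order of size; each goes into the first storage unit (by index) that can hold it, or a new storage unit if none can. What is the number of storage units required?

Sorted descending: 75, 72, 70, 67, 64, 52, 30, 28, 24, 24, 24, 23, 15, 14, 10.
75 ft³ → storage unit 1 (remaining 25 ft³)
72 ft³ → storage unit 2 (remaining 28 ft³)
70 ft³ → storage unit 3 (remaining 30 ft³)
67 ft³ → storage unit 4 (remaining 33 ft³)
64 ft³ → storage unit 5 (remaining 36 ft³)
52 ft³ → storage unit 6 (remaining 48 ft³)
30 ft³ → storage unit 3 (remaining 0 ft³)
28 ft³ → storage unit 2 (remaining 0 ft³)
24 ft³ → storage unit 1 (remaining 1 ft³)
24 ft³ → storage unit 4 (remaining 9 ft³)
24 ft³ → storage unit 5 (remaining 12 ft³)
23 ft³ → storage unit 6 (remaining 25 ft³)
15 ft³ → storage unit 6 (remaining 10 ft³)
14 ft³ → storage unit 7 (remaining 86 ft³)
10 ft³ → storage unit 5 (remaining 2 ft³)
Final storage units: [75,24] [72,28] [70,30] [67,24] [64,24,10] [52,23,15] [14].

7 storage units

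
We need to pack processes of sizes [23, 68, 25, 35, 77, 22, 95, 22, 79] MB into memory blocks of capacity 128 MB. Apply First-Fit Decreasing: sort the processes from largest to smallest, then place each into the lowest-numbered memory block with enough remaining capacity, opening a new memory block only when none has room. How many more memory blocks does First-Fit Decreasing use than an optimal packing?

0

First-Fit Decreasing: [95,25] [79,35] [77,23,22] [68,22] → 4 memory blocks.
Total size 446 MB; any packing needs at least ⌈446/128⌉ = 4 memory blocks.
So 4 is already optimal.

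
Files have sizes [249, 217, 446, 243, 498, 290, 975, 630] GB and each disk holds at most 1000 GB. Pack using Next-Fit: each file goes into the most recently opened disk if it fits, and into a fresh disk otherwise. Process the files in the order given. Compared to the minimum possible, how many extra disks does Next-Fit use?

1

Next-Fit: [249,217,446] [243,498] [290] [975] [630] → 5 disks.
Total size 3548 GB; any packing needs at least ⌈3548/1000⌉ = 4 disks.
An optimal packing achieves that bound: [975] [630,290] [498,446] [249,243,217] → 4 disks.
Excess: 5 − 4 = 1.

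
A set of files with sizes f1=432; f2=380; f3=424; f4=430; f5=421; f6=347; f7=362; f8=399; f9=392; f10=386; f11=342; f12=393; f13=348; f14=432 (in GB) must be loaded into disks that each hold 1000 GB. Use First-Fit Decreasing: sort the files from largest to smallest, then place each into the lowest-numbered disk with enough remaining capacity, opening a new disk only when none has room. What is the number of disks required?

7

Sorted descending: 432, 432, 430, 424, 421, 399, 393, 392, 386, 380, 362, 348, 347, 342.
disk 1: place 432 GB, 568 GB left
disk 1: place 432 GB, 136 GB left
disk 2: place 430 GB, 570 GB left
disk 2: place 424 GB, 146 GB left
disk 3: place 421 GB, 579 GB left
disk 3: place 399 GB, 180 GB left
disk 4: place 393 GB, 607 GB left
disk 4: place 392 GB, 215 GB left
disk 5: place 386 GB, 614 GB left
disk 5: place 380 GB, 234 GB left
disk 6: place 362 GB, 638 GB left
disk 6: place 348 GB, 290 GB left
disk 7: place 347 GB, 653 GB left
disk 7: place 342 GB, 311 GB left
Final disks: [432,432] [430,424] [421,399] [393,392] [386,380] [362,348] [347,342].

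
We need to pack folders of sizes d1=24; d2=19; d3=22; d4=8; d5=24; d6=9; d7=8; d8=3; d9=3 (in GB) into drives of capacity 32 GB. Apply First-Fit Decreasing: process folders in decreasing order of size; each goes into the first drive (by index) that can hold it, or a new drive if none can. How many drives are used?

Sorted descending: 24, 24, 22, 19, 9, 8, 8, 3, 3.
Put 24 GB in drive 1; 8 GB remain.
Put 24 GB in drive 2; 8 GB remain.
Put 22 GB in drive 3; 10 GB remain.
Put 19 GB in drive 4; 13 GB remain.
Put 9 GB in drive 3; 1 GB remain.
Put 8 GB in drive 1; 0 GB remain.
Put 8 GB in drive 2; 0 GB remain.
Put 3 GB in drive 4; 10 GB remain.
Put 3 GB in drive 4; 7 GB remain.
Final drives: [24,8] [24,8] [22,9] [19,3,3].

4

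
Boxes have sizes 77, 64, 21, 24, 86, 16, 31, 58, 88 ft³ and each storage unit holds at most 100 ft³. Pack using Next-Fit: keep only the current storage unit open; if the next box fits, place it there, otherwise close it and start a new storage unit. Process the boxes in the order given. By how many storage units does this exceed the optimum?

Next-Fit: [77] [64,21] [24] [86] [16,31] [58] [88] → 7 storage units.
Total size 465 ft³; any packing needs at least ⌈465/100⌉ = 5 storage units.
An optimal packing achieves that bound: [88] [86] [77,21] [64,31] [58,24,16] → 5 storage units.
Excess: 7 − 5 = 2.

2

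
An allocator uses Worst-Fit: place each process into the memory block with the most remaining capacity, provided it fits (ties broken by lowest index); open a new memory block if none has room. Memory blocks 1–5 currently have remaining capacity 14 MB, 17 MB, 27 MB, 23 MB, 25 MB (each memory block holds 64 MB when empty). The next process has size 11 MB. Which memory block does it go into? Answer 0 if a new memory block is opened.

3

Memory blocks with room: memory block 1 (14 MB), memory block 2 (17 MB), memory block 3 (27 MB), memory block 4 (23 MB), memory block 5 (25 MB).
Most room is memory block 3 with 27 MB free.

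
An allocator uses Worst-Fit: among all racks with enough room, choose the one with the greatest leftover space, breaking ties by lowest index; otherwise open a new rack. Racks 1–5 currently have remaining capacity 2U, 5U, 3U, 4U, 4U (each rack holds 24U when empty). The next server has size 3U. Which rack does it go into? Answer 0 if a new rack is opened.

Racks with room: rack 2 (5U), rack 3 (3U), rack 4 (4U), rack 5 (4U).
Most room is rack 2 with 5U free.

2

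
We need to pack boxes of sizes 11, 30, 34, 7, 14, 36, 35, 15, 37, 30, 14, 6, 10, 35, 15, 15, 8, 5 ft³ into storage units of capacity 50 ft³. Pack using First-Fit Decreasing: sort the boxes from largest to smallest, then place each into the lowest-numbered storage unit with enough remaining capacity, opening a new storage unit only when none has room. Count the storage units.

Sorted descending: 37, 36, 35, 35, 34, 30, 30, 15, 15, 15, 14, 14, 11, 10, 8, 7, 6, 5.
storage unit 1: place 37 ft³, 13 ft³ left
storage unit 2: place 36 ft³, 14 ft³ left
storage unit 3: place 35 ft³, 15 ft³ left
storage unit 4: place 35 ft³, 15 ft³ left
storage unit 5: place 34 ft³, 16 ft³ left
storage unit 6: place 30 ft³, 20 ft³ left
storage unit 7: place 30 ft³, 20 ft³ left
storage unit 3: place 15 ft³, 0 ft³ left
storage unit 4: place 15 ft³, 0 ft³ left
storage unit 5: place 15 ft³, 1 ft³ left
storage unit 2: place 14 ft³, 0 ft³ left
storage unit 6: place 14 ft³, 6 ft³ left
storage unit 1: place 11 ft³, 2 ft³ left
storage unit 7: place 10 ft³, 10 ft³ left
storage unit 7: place 8 ft³, 2 ft³ left
storage unit 8: place 7 ft³, 43 ft³ left
storage unit 6: place 6 ft³, 0 ft³ left
storage unit 8: place 5 ft³, 38 ft³ left
Final storage units: [37,11] [36,14] [35,15] [35,15] [34,15] [30,14,6] [30,10,8] [7,5].

8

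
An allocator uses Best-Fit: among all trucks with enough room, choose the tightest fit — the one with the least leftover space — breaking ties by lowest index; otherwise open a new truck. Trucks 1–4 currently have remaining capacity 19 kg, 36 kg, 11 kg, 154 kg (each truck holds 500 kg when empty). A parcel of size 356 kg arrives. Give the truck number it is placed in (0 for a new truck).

0

No truck has ≥ 356 kg free, so a new truck is opened.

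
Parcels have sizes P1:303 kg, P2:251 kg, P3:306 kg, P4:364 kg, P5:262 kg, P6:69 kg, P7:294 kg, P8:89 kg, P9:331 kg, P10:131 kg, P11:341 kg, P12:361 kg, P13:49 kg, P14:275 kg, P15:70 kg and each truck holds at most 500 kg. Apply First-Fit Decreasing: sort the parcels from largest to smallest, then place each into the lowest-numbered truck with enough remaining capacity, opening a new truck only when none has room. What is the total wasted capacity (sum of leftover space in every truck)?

Sorted descending: 364, 361, 341, 331, 306, 303, 294, 275, 262, 251, 131, 89, 70, 69, 49.
truck 1: place 364 kg, 136 kg left
truck 2: place 361 kg, 139 kg left
truck 3: place 341 kg, 159 kg left
truck 4: place 331 kg, 169 kg left
truck 5: place 306 kg, 194 kg left
truck 6: place 303 kg, 197 kg left
truck 7: place 294 kg, 206 kg left
truck 8: place 275 kg, 225 kg left
truck 9: place 262 kg, 238 kg left
truck 10: place 251 kg, 249 kg left
truck 1: place 131 kg, 5 kg left
truck 2: place 89 kg, 50 kg left
truck 3: place 70 kg, 89 kg left
truck 3: place 69 kg, 20 kg left
truck 2: place 49 kg, 1 kg left
10 trucks × 500 kg = 5000 kg; used 3496 kg; unused 1504 kg.

1504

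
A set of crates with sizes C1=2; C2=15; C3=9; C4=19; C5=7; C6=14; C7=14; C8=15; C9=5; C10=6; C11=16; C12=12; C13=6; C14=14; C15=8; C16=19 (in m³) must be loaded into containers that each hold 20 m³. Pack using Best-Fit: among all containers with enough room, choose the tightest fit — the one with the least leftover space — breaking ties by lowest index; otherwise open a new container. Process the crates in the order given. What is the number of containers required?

10

C1 (2 m³) → container 1 (remaining 18 m³)
C2 (15 m³) → container 1 (remaining 3 m³)
C3 (9 m³) → container 2 (remaining 11 m³)
C4 (19 m³) → container 3 (remaining 1 m³)
C5 (7 m³) → container 2 (remaining 4 m³)
C6 (14 m³) → container 4 (remaining 6 m³)
C7 (14 m³) → container 5 (remaining 6 m³)
C8 (15 m³) → container 6 (remaining 5 m³)
C9 (5 m³) → container 6 (remaining 0 m³)
C10 (6 m³) → container 4 (remaining 0 m³)
C11 (16 m³) → container 7 (remaining 4 m³)
C12 (12 m³) → container 8 (remaining 8 m³)
C13 (6 m³) → container 5 (remaining 0 m³)
C14 (14 m³) → container 9 (remaining 6 m³)
C15 (8 m³) → container 8 (remaining 0 m³)
C16 (19 m³) → container 10 (remaining 1 m³)
Final containers: [2,15] [9,7] [19] [14,6] [14,6] [15,5] [16] [12,8] [14] [19].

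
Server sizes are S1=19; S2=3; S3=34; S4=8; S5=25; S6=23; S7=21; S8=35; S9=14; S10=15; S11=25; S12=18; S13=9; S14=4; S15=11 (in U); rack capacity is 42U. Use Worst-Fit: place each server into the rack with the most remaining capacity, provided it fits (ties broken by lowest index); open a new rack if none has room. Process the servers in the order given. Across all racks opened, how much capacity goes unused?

72

rack 1: place S1 (19U), 23U left
rack 1: place S2 (3U), 20U left
rack 2: place S3 (34U), 8U left
rack 1: place S4 (8U), 12U left
rack 3: place S5 (25U), 17U left
rack 4: place S6 (23U), 19U left
rack 5: place S7 (21U), 21U left
rack 6: place S8 (35U), 7U left
rack 5: place S9 (14U), 7U left
rack 4: place S10 (15U), 4U left
rack 7: place S11 (25U), 17U left
rack 8: place S12 (18U), 24U left
rack 8: place S13 (9U), 15U left
rack 3: place S14 (4U), 13U left
rack 7: place S15 (11U), 6U left
8 racks × 42U = 336U; used 264U; unused 72U.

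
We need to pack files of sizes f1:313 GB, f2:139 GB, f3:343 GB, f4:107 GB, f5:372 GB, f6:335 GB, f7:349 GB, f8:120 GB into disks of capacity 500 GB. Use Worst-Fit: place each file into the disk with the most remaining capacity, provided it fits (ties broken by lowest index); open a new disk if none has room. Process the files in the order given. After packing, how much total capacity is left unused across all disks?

Put f1 (313 GB) in disk 1; 187 GB remain.
Put f2 (139 GB) in disk 1; 48 GB remain.
Put f3 (343 GB) in disk 2; 157 GB remain.
Put f4 (107 GB) in disk 2; 50 GB remain.
Put f5 (372 GB) in disk 3; 128 GB remain.
Put f6 (335 GB) in disk 4; 165 GB remain.
Put f7 (349 GB) in disk 5; 151 GB remain.
Put f8 (120 GB) in disk 4; 45 GB remain.
5 disks × 500 GB = 2500 GB; used 2078 GB; unused 422 GB.

422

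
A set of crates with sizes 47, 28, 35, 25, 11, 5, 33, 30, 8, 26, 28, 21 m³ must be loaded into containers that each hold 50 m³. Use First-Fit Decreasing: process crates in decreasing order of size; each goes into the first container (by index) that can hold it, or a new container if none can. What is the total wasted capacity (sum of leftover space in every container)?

103

Sorted descending: 47, 35, 33, 30, 28, 28, 26, 25, 21, 11, 8, 5.
Put 47 m³ in container 1; 3 m³ remain.
Put 35 m³ in container 2; 15 m³ remain.
Put 33 m³ in container 3; 17 m³ remain.
Put 30 m³ in container 4; 20 m³ remain.
Put 28 m³ in container 5; 22 m³ remain.
Put 28 m³ in container 6; 22 m³ remain.
Put 26 m³ in container 7; 24 m³ remain.
Put 25 m³ in container 8; 25 m³ remain.
Put 21 m³ in container 5; 1 m³ remain.
Put 11 m³ in container 2; 4 m³ remain.
Put 8 m³ in container 3; 9 m³ remain.
Put 5 m³ in container 3; 4 m³ remain.
8 containers × 50 m³ = 400 m³; used 297 m³; unused 103 m³.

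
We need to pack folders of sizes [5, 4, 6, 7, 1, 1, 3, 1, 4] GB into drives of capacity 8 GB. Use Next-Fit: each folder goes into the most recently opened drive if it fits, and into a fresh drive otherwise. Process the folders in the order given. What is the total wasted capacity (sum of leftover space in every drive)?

drive 1: place 5 GB, 3 GB left
drive 2: place 4 GB, 4 GB left
drive 3: place 6 GB, 2 GB left
drive 4: place 7 GB, 1 GB left
drive 4: place 1 GB, 0 GB left
drive 5: place 1 GB, 7 GB left
drive 5: place 3 GB, 4 GB left
drive 5: place 1 GB, 3 GB left
drive 6: place 4 GB, 4 GB left
6 drives × 8 GB = 48 GB; used 32 GB; unused 16 GB.

16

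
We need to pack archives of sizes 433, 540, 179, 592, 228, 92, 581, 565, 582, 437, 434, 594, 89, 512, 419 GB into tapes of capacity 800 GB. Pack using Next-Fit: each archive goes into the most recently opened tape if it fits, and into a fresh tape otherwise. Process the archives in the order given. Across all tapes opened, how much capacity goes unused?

433 GB → tape 1 (remaining 367 GB)
540 GB → tape 2 (remaining 260 GB)
179 GB → tape 2 (remaining 81 GB)
592 GB → tape 3 (remaining 208 GB)
228 GB → tape 4 (remaining 572 GB)
92 GB → tape 4 (remaining 480 GB)
581 GB → tape 5 (remaining 219 GB)
565 GB → tape 6 (remaining 235 GB)
582 GB → tape 7 (remaining 218 GB)
437 GB → tape 8 (remaining 363 GB)
434 GB → tape 9 (remaining 366 GB)
594 GB → tape 10 (remaining 206 GB)
89 GB → tape 10 (remaining 117 GB)
512 GB → tape 11 (remaining 288 GB)
419 GB → tape 12 (remaining 381 GB)
12 tapes × 800 GB = 9600 GB; used 6277 GB; unused 3323 GB.

3323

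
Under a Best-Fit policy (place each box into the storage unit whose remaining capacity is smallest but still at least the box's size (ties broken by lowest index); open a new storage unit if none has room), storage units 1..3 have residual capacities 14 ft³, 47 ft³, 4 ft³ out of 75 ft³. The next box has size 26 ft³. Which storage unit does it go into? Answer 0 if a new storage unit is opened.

Storage units with room: storage unit 2 (47 ft³).
Tightest fit is storage unit 2 with 47 ft³ free.

2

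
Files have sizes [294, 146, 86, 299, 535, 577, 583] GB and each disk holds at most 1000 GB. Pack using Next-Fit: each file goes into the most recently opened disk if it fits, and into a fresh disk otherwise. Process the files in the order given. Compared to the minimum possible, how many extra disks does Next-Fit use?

Next-Fit: [294,146,86,299] [535] [577] [583] → 4 disks.
Total size 2520 GB; any packing needs at least ⌈2520/1000⌉ = 3 disks.
An optimal packing achieves that bound: [583,299,86] [577,294] [535,146] → 3 disks.
Excess: 4 − 3 = 1.

1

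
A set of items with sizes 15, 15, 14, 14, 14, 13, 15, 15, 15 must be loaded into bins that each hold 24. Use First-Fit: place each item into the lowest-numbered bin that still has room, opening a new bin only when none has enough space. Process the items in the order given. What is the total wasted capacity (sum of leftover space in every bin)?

86

Put 15 in bin 1; 9 remain.
Put 15 in bin 2; 9 remain.
Put 14 in bin 3; 10 remain.
Put 14 in bin 4; 10 remain.
Put 14 in bin 5; 10 remain.
Put 13 in bin 6; 11 remain.
Put 15 in bin 7; 9 remain.
Put 15 in bin 8; 9 remain.
Put 15 in bin 9; 9 remain.
9 bins × 24 = 216; used 130; unused 86.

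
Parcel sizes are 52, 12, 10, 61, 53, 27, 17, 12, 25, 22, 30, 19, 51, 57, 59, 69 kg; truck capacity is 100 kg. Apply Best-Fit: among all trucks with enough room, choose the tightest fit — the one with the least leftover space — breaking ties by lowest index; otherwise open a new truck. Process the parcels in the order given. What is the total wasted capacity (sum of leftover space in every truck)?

124

truck 1: place 52 kg, 48 kg left
truck 1: place 12 kg, 36 kg left
truck 1: place 10 kg, 26 kg left
truck 2: place 61 kg, 39 kg left
truck 3: place 53 kg, 47 kg left
truck 2: place 27 kg, 12 kg left
truck 1: place 17 kg, 9 kg left
truck 2: place 12 kg, 0 kg left
truck 3: place 25 kg, 22 kg left
truck 3: place 22 kg, 0 kg left
truck 4: place 30 kg, 70 kg left
truck 4: place 19 kg, 51 kg left
truck 4: place 51 kg, 0 kg left
truck 5: place 57 kg, 43 kg left
truck 6: place 59 kg, 41 kg left
truck 7: place 69 kg, 31 kg left
7 trucks × 100 kg = 700 kg; used 576 kg; unused 124 kg.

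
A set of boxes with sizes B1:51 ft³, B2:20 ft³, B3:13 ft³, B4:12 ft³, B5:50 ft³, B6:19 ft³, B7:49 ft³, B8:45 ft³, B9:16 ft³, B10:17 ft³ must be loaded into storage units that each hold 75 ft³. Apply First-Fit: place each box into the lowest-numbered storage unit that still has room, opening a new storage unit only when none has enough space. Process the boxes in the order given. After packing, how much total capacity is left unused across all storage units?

83

Put B1 (51 ft³) in storage unit 1; 24 ft³ remain.
Put B2 (20 ft³) in storage unit 1; 4 ft³ remain.
Put B3 (13 ft³) in storage unit 2; 62 ft³ remain.
Put B4 (12 ft³) in storage unit 2; 50 ft³ remain.
Put B5 (50 ft³) in storage unit 2; 0 ft³ remain.
Put B6 (19 ft³) in storage unit 3; 56 ft³ remain.
Put B7 (49 ft³) in storage unit 3; 7 ft³ remain.
Put B8 (45 ft³) in storage unit 4; 30 ft³ remain.
Put B9 (16 ft³) in storage unit 4; 14 ft³ remain.
Put B10 (17 ft³) in storage unit 5; 58 ft³ remain.
5 storage units × 75 ft³ = 375 ft³; used 292 ft³; unused 83 ft³.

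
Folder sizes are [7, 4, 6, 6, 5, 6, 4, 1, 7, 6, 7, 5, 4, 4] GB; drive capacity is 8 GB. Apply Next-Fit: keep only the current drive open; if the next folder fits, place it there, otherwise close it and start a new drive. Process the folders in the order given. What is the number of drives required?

drive 1: place 7 GB, 1 GB left
drive 2: place 4 GB, 4 GB left
drive 3: place 6 GB, 2 GB left
drive 4: place 6 GB, 2 GB left
drive 5: place 5 GB, 3 GB left
drive 6: place 6 GB, 2 GB left
drive 7: place 4 GB, 4 GB left
drive 7: place 1 GB, 3 GB left
drive 8: place 7 GB, 1 GB left
drive 9: place 6 GB, 2 GB left
drive 10: place 7 GB, 1 GB left
drive 11: place 5 GB, 3 GB left
drive 12: place 4 GB, 4 GB left
drive 12: place 4 GB, 0 GB left

12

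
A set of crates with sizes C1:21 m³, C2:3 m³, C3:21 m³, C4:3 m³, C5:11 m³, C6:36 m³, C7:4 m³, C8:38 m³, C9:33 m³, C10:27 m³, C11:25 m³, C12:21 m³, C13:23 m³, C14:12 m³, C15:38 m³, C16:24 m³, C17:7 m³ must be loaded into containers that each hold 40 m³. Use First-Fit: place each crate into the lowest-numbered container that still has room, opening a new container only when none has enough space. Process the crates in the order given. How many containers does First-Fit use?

Put C1 (21 m³) in container 1; 19 m³ remain.
Put C2 (3 m³) in container 1; 16 m³ remain.
Put C3 (21 m³) in container 2; 19 m³ remain.
Put C4 (3 m³) in container 1; 13 m³ remain.
Put C5 (11 m³) in container 1; 2 m³ remain.
Put C6 (36 m³) in container 3; 4 m³ remain.
Put C7 (4 m³) in container 2; 15 m³ remain.
Put C8 (38 m³) in container 4; 2 m³ remain.
Put C9 (33 m³) in container 5; 7 m³ remain.
Put C10 (27 m³) in container 6; 13 m³ remain.
Put C11 (25 m³) in container 7; 15 m³ remain.
Put C12 (21 m³) in container 8; 19 m³ remain.
Put C13 (23 m³) in container 9; 17 m³ remain.
Put C14 (12 m³) in container 2; 3 m³ remain.
Put C15 (38 m³) in container 10; 2 m³ remain.
Put C16 (24 m³) in container 11; 16 m³ remain.
Put C17 (7 m³) in container 5; 0 m³ remain.

11 containers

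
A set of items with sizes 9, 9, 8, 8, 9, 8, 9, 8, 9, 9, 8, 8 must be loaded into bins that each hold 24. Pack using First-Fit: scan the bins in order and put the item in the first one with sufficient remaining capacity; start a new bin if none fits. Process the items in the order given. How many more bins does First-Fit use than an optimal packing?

1

First-Fit: [9,9] [8,8,8] [9,9] [8,9] [9,8] [8] → 6 bins.
Total size 102; any packing needs at least ⌈102/24⌉ = 5 bins.
An optimal packing achieves that bound: [9,9] [9,9] [9,9] [8,8,8] [8,8,8] → 5 bins.
Excess: 6 − 5 = 1.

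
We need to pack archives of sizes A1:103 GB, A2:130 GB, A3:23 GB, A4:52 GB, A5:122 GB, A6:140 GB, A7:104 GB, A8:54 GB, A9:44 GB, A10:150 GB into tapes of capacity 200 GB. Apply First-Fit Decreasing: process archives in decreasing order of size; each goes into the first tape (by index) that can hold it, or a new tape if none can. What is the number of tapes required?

Sorted descending: 150, 140, 130, 122, 104, 103, 54, 52, 44, 23.
150 GB → tape 1 (remaining 50 GB)
140 GB → tape 2 (remaining 60 GB)
130 GB → tape 3 (remaining 70 GB)
122 GB → tape 4 (remaining 78 GB)
104 GB → tape 5 (remaining 96 GB)
103 GB → tape 6 (remaining 97 GB)
54 GB → tape 2 (remaining 6 GB)
52 GB → tape 3 (remaining 18 GB)
44 GB → tape 1 (remaining 6 GB)
23 GB → tape 4 (remaining 55 GB)

6 tapes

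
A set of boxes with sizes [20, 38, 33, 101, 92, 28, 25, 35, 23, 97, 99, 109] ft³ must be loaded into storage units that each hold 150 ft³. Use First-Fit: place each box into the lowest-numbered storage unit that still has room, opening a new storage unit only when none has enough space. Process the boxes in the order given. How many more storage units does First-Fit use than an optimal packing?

1

First-Fit: [20,38,33,28,25] [101,35] [92,23] [97] [99] [109] → 6 storage units.
Total size 700 ft³; any packing needs at least ⌈700/150⌉ = 5 storage units.
An optimal packing achieves that bound: [109,38] [101,35] [99,33] [97,28,25] [92,23,20] → 5 storage units.
Excess: 6 − 5 = 1.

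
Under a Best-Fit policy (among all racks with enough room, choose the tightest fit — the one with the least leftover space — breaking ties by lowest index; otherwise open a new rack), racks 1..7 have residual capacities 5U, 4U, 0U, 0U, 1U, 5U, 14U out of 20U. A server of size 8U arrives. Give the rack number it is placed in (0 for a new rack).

7

Racks with room: rack 7 (14U).
Tightest fit is rack 7 with 14U free.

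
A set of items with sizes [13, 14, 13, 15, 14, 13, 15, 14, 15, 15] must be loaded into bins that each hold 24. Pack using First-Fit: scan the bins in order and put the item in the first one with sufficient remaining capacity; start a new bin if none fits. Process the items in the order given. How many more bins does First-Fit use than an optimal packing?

First-Fit: [13] [14] [13] [15] [14] [13] [15] [14] [15] [15] → 10 bins.
10 items exceed 12 (half the capacity), and no two of those can share a bin, so at least 10 bins are needed.
So 10 is already optimal.

0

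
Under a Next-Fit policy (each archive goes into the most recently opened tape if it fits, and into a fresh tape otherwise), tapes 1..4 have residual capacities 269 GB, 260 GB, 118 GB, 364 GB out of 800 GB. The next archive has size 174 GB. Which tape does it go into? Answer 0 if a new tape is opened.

Next-Fit only looks at tape 4, which has 364 GB free.
174 GB fits there.

4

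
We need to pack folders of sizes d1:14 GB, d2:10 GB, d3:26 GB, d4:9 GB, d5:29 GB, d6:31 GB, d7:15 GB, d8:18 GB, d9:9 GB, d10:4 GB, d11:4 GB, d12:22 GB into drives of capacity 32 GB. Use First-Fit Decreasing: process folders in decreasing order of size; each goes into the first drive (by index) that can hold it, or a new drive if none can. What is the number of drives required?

Sorted descending: 31, 29, 26, 22, 18, 15, 14, 10, 9, 9, 4, 4.
drive 1: place 31 GB, 1 GB left
drive 2: place 29 GB, 3 GB left
drive 3: place 26 GB, 6 GB left
drive 4: place 22 GB, 10 GB left
drive 5: place 18 GB, 14 GB left
drive 6: place 15 GB, 17 GB left
drive 5: place 14 GB, 0 GB left
drive 4: place 10 GB, 0 GB left
drive 6: place 9 GB, 8 GB left
drive 7: place 9 GB, 23 GB left
drive 3: place 4 GB, 2 GB left
drive 6: place 4 GB, 4 GB left

7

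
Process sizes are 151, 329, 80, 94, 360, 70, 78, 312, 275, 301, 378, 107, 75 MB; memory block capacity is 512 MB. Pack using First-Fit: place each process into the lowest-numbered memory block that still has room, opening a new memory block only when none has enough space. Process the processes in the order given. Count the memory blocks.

7 memory blocks

Put 151 MB in memory block 1; 361 MB remain.
Put 329 MB in memory block 1; 32 MB remain.
Put 80 MB in memory block 2; 432 MB remain.
Put 94 MB in memory block 2; 338 MB remain.
Put 360 MB in memory block 3; 152 MB remain.
Put 70 MB in memory block 2; 268 MB remain.
Put 78 MB in memory block 2; 190 MB remain.
Put 312 MB in memory block 4; 200 MB remain.
Put 275 MB in memory block 5; 237 MB remain.
Put 301 MB in memory block 6; 211 MB remain.
Put 378 MB in memory block 7; 134 MB remain.
Put 107 MB in memory block 2; 83 MB remain.
Put 75 MB in memory block 2; 8 MB remain.
Final memory blocks: [151,329] [80,94,70,78,107,75] [360] [312] [275] [301] [378].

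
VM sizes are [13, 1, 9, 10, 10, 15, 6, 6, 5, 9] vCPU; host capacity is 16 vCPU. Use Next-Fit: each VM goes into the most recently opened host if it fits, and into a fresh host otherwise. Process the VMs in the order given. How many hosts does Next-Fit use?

7 hosts

13 vCPU → host 1 (remaining 3 vCPU)
1 vCPU → host 1 (remaining 2 vCPU)
9 vCPU → host 2 (remaining 7 vCPU)
10 vCPU → host 3 (remaining 6 vCPU)
10 vCPU → host 4 (remaining 6 vCPU)
15 vCPU → host 5 (remaining 1 vCPU)
6 vCPU → host 6 (remaining 10 vCPU)
6 vCPU → host 6 (remaining 4 vCPU)
5 vCPU → host 7 (remaining 11 vCPU)
9 vCPU → host 7 (remaining 2 vCPU)
Final hosts: [13,1] [9] [10] [10] [15] [6,6] [5,9].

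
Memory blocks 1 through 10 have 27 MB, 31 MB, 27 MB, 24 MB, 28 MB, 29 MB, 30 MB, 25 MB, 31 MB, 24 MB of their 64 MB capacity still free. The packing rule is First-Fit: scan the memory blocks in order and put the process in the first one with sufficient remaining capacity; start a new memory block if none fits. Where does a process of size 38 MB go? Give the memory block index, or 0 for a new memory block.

0

No memory block has ≥ 38 MB free, so a new memory block is opened.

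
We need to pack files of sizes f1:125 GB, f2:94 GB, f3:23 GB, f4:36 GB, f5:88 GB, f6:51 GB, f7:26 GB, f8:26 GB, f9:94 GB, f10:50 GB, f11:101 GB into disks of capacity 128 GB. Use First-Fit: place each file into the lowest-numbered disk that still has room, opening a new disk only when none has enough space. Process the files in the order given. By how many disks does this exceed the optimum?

First-Fit: [125] [94,23] [36,88] [51,26,26] [94] [50] [101] → 7 disks.
Total size 714 GB; any packing needs at least ⌈714/128⌉ = 6 disks.
An optimal packing achieves that bound: [125] [101,26] [94,26] [94,23] [88,36] [51,50] → 6 disks.
Excess: 7 − 6 = 1.

1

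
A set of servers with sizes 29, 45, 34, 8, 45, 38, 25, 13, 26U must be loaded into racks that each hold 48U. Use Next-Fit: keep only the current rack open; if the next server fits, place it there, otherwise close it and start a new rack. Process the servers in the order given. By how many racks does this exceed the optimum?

0

Next-Fit: [29] [45] [34,8] [45] [38] [25,13] [26] → 7 racks.
7 servers exceed 24U (half the capacity), and no two of those can share a rack, so at least 7 racks are needed.
So 7 is already optimal.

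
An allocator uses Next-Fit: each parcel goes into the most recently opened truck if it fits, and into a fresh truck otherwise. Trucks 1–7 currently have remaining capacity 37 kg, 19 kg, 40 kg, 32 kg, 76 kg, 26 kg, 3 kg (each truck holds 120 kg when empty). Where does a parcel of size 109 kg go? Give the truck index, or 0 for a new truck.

0

Next-Fit only looks at truck 7, which has 3 kg free.
109 kg does not fit, so a new truck is opened.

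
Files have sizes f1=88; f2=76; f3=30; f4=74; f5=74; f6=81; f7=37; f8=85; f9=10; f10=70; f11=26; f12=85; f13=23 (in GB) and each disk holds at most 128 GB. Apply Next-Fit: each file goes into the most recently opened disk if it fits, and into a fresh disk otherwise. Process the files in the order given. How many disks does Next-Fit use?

Put f1 (88 GB) in disk 1; 40 GB remain.
Put f2 (76 GB) in disk 2; 52 GB remain.
Put f3 (30 GB) in disk 2; 22 GB remain.
Put f4 (74 GB) in disk 3; 54 GB remain.
Put f5 (74 GB) in disk 4; 54 GB remain.
Put f6 (81 GB) in disk 5; 47 GB remain.
Put f7 (37 GB) in disk 5; 10 GB remain.
Put f8 (85 GB) in disk 6; 43 GB remain.
Put f9 (10 GB) in disk 6; 33 GB remain.
Put f10 (70 GB) in disk 7; 58 GB remain.
Put f11 (26 GB) in disk 7; 32 GB remain.
Put f12 (85 GB) in disk 8; 43 GB remain.
Put f13 (23 GB) in disk 8; 20 GB remain.
Final disks: [88] [76,30] [74] [74] [81,37] [85,10] [70,26] [85,23].

8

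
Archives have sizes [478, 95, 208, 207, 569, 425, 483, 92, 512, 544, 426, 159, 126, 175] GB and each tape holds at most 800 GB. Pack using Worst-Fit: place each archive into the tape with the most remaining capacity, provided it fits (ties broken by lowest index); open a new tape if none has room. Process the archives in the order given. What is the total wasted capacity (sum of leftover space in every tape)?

1101

tape 1: place 478 GB, 322 GB left
tape 1: place 95 GB, 227 GB left
tape 1: place 208 GB, 19 GB left
tape 2: place 207 GB, 593 GB left
tape 2: place 569 GB, 24 GB left
tape 3: place 425 GB, 375 GB left
tape 4: place 483 GB, 317 GB left
tape 3: place 92 GB, 283 GB left
tape 5: place 512 GB, 288 GB left
tape 6: place 544 GB, 256 GB left
tape 7: place 426 GB, 374 GB left
tape 7: place 159 GB, 215 GB left
tape 4: place 126 GB, 191 GB left
tape 5: place 175 GB, 113 GB left
7 tapes × 800 GB = 5600 GB; used 4499 GB; unused 1101 GB.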